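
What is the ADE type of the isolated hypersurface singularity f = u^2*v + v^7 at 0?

D8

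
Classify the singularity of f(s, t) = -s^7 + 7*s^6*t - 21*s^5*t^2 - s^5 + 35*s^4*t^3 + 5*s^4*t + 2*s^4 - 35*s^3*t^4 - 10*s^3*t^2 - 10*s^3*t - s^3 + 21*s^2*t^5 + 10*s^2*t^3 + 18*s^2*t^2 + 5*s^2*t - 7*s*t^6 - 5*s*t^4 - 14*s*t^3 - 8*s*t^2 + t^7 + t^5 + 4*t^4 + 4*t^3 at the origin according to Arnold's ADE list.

D_{8}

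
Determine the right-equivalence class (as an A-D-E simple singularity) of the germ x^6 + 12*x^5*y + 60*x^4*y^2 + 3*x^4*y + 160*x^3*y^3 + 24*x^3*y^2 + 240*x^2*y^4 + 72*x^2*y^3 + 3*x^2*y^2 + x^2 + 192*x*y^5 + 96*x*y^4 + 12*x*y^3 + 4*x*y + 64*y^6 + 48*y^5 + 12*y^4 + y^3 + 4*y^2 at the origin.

A2

The Hessian of f at 0 has rank 1. Corank 1: A-series; mu = 2 gives A_2.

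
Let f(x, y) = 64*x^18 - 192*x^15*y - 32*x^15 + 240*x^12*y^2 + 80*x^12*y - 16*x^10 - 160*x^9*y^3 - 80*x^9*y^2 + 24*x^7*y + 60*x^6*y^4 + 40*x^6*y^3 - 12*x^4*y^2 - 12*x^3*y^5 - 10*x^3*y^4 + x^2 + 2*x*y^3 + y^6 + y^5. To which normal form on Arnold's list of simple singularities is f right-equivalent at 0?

The Hessian of f at 0 is [[2, 0], [0, 0]] with rank 1, so corank 1. A Groebner basis of the Jacobian ideal J(f) in C{x,y} is {x + y^3, x^2, x*y}; counting standard monomials gives mu = 4. Corank 1: A-series; mu = 4 gives A_4.

A4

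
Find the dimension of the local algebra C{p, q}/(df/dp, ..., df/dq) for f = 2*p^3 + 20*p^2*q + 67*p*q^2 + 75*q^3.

4

The Hessian of f at 0 has rank 0. Corank 2; j^3 = (p + 3*q)*(2*p^2 + 14*p*q + 25*q^2) splits into three distinct lines over C (the quadratic factor has nonzero discriminant), so D_4.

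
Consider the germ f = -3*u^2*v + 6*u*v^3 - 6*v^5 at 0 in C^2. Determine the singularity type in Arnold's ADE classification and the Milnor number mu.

Type D_{6}, Milnor number mu = 6.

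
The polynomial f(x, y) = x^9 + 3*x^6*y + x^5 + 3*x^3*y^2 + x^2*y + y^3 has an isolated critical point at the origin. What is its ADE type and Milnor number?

Type D4, Milnor number mu = 4.

The Hessian of f at 0 is [[0, 0], [0, 0]] with rank 0, so corank 2. A Groebner basis of the Jacobian ideal J(f) in C{x,y} is {y^3, x^2 + 3*y^2, x*y}; counting standard monomials gives mu = 4. Corank 2; j^3 = y*(x^2 + y^2) splits into three distinct lines over C (the quadratic factor has nonzero discriminant), so D_4.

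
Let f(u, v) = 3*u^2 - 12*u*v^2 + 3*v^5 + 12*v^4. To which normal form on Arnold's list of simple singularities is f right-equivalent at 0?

The Hessian of f at 0 is [[6, 0], [0, 0]] with rank 1, so corank 1. A Groebner basis of the Jacobian ideal J(f) in C{u,v} is {u^2, -u/2 + v^2}; counting standard monomials gives mu = 4. Corank 1: A-series; mu = 4 gives A_4.

A_4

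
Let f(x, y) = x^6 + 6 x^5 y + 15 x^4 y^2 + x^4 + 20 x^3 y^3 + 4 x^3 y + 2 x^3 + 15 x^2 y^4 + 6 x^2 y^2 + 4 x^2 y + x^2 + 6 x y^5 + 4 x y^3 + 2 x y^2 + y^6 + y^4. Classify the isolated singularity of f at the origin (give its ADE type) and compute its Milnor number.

Type A_5, Milnor number mu = 5.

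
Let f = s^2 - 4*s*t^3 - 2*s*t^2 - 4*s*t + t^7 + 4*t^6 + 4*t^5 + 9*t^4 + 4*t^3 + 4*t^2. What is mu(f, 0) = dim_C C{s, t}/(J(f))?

The Hessian of f at 0 is [[2, -4], [-4, 8]] with rank 1, so corank 1. A Groebner basis of the Jacobian ideal J(f) in C{s,t} is {s^3 - 15*s^2/2 + 111*s*t/4 - 23*s/8 - 181*t^2/8 + 23*t/4, s^2*t - 9*s^2/4 + 65*s*t/8 - 25*s/16 - 91*t^2/16 + 25*t/8, -s^2/2 + s*t^2 + 7*s*t/4 - 7*s/8 - 5*t^2/8 + 7*t/4, -s/2 + t^3 + t^2/2 + t}; counting standard monomials gives mu = 6. Corank 1: A-series; mu = 6 gives A_6.

6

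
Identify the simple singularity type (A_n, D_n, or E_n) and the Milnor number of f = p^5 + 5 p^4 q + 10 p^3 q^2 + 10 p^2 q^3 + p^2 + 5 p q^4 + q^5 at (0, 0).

The Hessian of f at 0 is [[2, 0], [0, 0]] with rank 1, so corank 1. A Groebner basis of the Jacobian ideal J(f) in C{p,q} is {q^4, p}; counting standard monomials gives mu = 4. Corank 1: A-series; mu = 4 gives A_4.

Type A4, Milnor number mu = 4.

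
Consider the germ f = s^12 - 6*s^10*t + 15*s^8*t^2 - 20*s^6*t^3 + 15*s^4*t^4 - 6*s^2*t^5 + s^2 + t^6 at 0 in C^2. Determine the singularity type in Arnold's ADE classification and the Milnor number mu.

The Hessian of f at 0 is [[2, 0], [0, 0]] with rank 1, so corank 1. A Groebner basis of the Jacobian ideal J(f) in C{s,t} is {t^5, s}; counting standard monomials gives mu = 5. Corank 1: A-series; mu = 5 gives A_5.

Type A5, Milnor number mu = 5.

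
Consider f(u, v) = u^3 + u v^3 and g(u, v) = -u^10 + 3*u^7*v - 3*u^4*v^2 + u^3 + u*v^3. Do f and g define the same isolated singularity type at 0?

Yes.

The Hessian of f at 0 is [[0, 0], [0, 0]] with rank 0, so corank 2. A Groebner basis of the Jacobian ideal J(f) in C{u,v} is {u^3, u*v^2, 3*u^2 + v^3}; counting standard monomials gives mu = 7. Corank 2; j^3 = u^3 is a perfect cube, so E-series; the 4-jet and mu = 7 give E_7. The Hessian of g at 0 is [[0, 0], [0, 0]] with rank 0, so corank 2. A Groebner basis of the Jacobian ideal J(g) in C{u,v} is {u^3, u*v^2, 3*u^2 + v^3}; counting standard monomials gives mu = 7. Corank 2; j^3 = u^3 is a perfect cube, so E-series; the 4-jet and mu = 7 give E_7. Both have type E_7, hence right-equivalent.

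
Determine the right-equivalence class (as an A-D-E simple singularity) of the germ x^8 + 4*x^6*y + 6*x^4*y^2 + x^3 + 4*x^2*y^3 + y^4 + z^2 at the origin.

E6

The Hessian of f at 0 is [[0, 0, 0], [0, 0, 0], [0, 0, 2]] with rank 1, so corank 2. A Groebner basis of the Jacobian ideal J(f) in C{x,y,z} is {y^3, x^2, z}; counting standard monomials gives mu = 6. Corank 2; j^3 = x^3 is a perfect cube, so E-series; the 4-jet and mu = 6 give E_6.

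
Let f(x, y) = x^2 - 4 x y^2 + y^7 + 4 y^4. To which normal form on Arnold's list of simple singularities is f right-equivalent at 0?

A_{6}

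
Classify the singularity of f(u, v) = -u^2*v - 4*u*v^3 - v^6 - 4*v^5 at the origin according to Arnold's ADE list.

The Hessian of f at 0 has rank 0. Corank 2; j^3 = -u^2*v has shape L^2 M (L != M), so D-series; mu = 7 gives D_7.

D_{7}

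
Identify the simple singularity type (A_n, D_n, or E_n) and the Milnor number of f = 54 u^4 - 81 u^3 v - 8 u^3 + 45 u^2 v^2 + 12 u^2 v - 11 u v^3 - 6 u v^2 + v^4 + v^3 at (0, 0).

Type E7, Milnor number mu = 7.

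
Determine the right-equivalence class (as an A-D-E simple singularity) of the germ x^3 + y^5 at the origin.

E_8

The Hessian of f at 0 has rank 0. Corank 2; j^3 = x^3 is a perfect cube, so E-series; the 5-jet and mu = 8 give E_8.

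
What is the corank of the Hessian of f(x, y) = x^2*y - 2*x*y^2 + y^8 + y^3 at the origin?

2

Hessian at 0 has rank 0.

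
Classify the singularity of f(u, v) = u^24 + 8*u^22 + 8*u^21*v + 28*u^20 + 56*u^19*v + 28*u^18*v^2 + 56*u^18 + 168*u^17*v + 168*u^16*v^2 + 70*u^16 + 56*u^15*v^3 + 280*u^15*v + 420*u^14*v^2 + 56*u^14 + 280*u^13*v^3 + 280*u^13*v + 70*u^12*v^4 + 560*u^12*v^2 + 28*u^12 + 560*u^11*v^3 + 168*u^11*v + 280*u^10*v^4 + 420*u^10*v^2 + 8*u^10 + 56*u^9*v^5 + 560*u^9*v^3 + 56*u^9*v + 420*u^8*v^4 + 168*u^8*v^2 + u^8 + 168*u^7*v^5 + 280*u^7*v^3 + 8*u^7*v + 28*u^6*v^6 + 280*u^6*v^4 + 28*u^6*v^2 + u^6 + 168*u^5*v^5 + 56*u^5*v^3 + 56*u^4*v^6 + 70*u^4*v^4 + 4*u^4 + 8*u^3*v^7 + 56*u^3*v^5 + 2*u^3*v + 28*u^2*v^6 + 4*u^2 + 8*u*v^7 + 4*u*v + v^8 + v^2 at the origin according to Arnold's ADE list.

The Hessian of f at 0 is [[8, 4], [4, 2]] with rank 1, so corank 1. A Groebner basis of the Jacobian ideal J(f) in C{u,v} is {-96*u^2 - 112*u*v + v^4 - 32*v^2, u^3 + 2*u + v, u^2*v - 8*u/3 - v^3/12 - 4*v/3, u*v^2 + 8*u/3 + v^3/3 + 4*v/3}; counting standard monomials gives mu = 7. Corank 1: A-series; mu = 7 gives A_7.

A_{7}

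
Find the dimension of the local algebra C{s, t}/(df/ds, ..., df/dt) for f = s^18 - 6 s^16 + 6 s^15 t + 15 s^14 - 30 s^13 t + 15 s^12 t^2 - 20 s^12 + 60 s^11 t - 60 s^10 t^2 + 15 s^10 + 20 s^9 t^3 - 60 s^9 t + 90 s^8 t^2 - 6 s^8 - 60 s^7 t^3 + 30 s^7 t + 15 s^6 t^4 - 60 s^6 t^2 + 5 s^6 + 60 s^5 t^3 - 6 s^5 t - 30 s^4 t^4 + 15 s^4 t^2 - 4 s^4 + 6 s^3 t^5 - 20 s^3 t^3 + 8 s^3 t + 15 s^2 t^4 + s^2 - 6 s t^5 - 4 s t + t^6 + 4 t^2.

The Hessian of f at 0 has rank 1. Corank 1: A-series; mu = 5 gives A_5.

5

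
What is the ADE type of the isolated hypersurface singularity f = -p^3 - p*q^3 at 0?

E7

The Hessian of f at 0 is [[0, 0], [0, 0]] with rank 0, so corank 2. A Groebner basis of the Jacobian ideal J(f) in C{p,q} is {p^3, p*q^2, 3*p^2 + q^3}; counting standard monomials gives mu = 7. Corank 2; j^3 = -p^3 is a perfect cube, so E-series; the 4-jet and mu = 7 give E_7.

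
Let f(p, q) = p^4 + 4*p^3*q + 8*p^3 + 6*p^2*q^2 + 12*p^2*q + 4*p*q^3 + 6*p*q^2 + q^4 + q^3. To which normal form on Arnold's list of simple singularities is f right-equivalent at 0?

The Hessian of f at 0 has rank 0. Corank 2; j^3 = (2*p + q)^3 is a perfect cube, so E-series; the 4-jet and mu = 6 give E_6.

E_6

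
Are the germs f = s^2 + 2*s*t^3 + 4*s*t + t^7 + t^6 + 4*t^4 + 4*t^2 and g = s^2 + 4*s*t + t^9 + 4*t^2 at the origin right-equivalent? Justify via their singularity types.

The Hessian of f at 0 is [[2, 4], [4, 8]] with rank 1, so corank 1. A Groebner basis of the Jacobian ideal J(f) in C{s,t} is {s + t^3 + 2*t, s^2 + 4*s*t + 4*t^2}; counting standard monomials gives mu = 6. Corank 1: A-series; mu = 6 gives A_6. The Hessian of g at 0 is [[2, 4], [4, 8]] with rank 1, so corank 1. A Groebner basis of the Jacobian ideal J(g) in C{s,t} is {t^8, s + 2*t}; counting standard monomials gives mu = 8. Corank 1: A-series; mu = 8 gives A_8. f is A_6 but g is A_8, hence not right-equivalent.

No.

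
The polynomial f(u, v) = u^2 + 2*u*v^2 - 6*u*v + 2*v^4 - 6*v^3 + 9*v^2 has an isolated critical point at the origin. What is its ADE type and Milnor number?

The Hessian of f at 0 is [[2, -6], [-6, 18]] with rank 1, so corank 1. A Groebner basis of the Jacobian ideal J(f) in C{u,v} is {u^2 + 9*u - 27*v, u*v + 3*u - 9*v, u + v^2 - 3*v}; counting standard monomials gives mu = 3. Corank 1: A-series; mu = 3 gives A_3.

Type A_3, Milnor number mu = 3.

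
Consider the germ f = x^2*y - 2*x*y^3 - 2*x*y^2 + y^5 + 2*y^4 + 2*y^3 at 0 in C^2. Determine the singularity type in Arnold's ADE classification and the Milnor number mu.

Type D_{4}, Milnor number mu = 4.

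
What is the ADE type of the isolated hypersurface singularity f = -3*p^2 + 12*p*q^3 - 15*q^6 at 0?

The Hessian of f at 0 is [[-6, 0], [0, 0]] with rank 1, so corank 1. A Groebner basis of the Jacobian ideal J(f) in C{p,q} is {p*q^2, -p/2 + q^3, p^2}; counting standard monomials gives mu = 5. Corank 1: A-series; mu = 5 gives A_5.

A_5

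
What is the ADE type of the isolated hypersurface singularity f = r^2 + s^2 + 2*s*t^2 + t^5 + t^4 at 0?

A_{4}

The Hessian of f at 0 has rank 2. Corank 1: A-series; mu = 4 gives A_4.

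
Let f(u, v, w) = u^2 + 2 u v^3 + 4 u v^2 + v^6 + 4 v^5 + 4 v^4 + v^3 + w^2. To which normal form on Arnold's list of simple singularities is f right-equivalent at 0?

A_{2}

The Hessian of f at 0 has rank 2. Corank 1: A-series; mu = 2 gives A_2.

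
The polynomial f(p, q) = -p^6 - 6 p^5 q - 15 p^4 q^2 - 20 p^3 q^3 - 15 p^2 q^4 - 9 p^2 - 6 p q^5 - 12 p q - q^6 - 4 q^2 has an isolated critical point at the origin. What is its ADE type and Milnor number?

The Hessian of f at 0 has rank 1. Corank 1: A-series; mu = 5 gives A_5.

Type A_5, Milnor number mu = 5.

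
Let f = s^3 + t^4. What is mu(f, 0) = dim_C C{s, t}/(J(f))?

6

The Hessian of f at 0 is [[0, 0], [0, 0]] with rank 0, so corank 2. A Groebner basis of the Jacobian ideal J(f) in C{s,t} is {t^3, s^2}; counting standard monomials gives mu = 6. Corank 2; j^3 = s^3 is a perfect cube, so E-series; the 4-jet and mu = 6 give E_6.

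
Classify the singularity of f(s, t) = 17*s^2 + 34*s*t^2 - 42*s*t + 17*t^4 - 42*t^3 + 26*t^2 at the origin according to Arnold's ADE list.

A1

The Hessian of f at 0 is [[34, -42], [-42, 52]] with rank 2, so corank 0. A Groebner basis of the Jacobian ideal J(f) in C{s,t} is {s, t}; counting standard monomials gives mu = 1. Corank 0: nondegenerate Morse point, so A_1.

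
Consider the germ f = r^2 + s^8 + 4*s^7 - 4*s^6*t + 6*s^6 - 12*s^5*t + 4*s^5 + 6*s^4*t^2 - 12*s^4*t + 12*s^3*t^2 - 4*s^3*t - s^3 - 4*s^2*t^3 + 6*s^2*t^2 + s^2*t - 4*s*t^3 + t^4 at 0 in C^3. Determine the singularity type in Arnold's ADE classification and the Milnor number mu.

Type D5, Milnor number mu = 5.

The Hessian of f at 0 has rank 1. Corank 2; j^3 = -s^2*(s - t) has shape L^2 M (L != M), so D-series; mu = 5 gives D_5.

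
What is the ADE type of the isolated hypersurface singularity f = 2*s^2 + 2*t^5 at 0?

The Hessian of f at 0 has rank 1. Corank 1: A-series; mu = 4 gives A_4.

A_{4}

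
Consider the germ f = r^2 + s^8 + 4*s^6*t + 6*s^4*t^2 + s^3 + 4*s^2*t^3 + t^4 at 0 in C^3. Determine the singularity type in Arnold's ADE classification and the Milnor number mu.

Type E_6, Milnor number mu = 6.

The Hessian of f at 0 has rank 1. Corank 2; j^3 = s^3 is a perfect cube, so E-series; the 4-jet and mu = 6 give E_6.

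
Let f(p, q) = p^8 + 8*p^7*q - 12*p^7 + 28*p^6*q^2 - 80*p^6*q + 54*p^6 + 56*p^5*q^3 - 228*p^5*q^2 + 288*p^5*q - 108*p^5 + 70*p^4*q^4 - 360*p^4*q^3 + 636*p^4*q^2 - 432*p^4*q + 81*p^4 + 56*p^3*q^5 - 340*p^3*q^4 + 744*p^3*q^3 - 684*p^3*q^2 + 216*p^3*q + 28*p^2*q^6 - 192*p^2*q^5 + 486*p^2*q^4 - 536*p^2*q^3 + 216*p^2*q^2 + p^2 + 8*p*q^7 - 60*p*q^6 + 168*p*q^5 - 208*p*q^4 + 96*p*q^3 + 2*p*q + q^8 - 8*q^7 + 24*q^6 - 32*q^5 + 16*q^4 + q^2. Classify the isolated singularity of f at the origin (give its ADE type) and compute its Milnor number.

Type A_{3}, Milnor number mu = 3.

The Hessian of f at 0 has rank 1. Corank 1: A-series; mu = 3 gives A_3.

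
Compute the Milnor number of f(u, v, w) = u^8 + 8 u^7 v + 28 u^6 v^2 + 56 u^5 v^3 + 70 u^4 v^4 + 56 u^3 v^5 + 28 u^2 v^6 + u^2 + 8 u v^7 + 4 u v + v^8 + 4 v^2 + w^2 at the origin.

The Hessian of f at 0 is [[2, 4, 0], [4, 8, 0], [0, 0, 2]] with rank 2, so corank 1. A Groebner basis of the Jacobian ideal J(f) in C{u,v,w} is {v^7, u + 2*v, w}; counting standard monomials gives mu = 7. Corank 1: A-series; mu = 7 gives A_7.

7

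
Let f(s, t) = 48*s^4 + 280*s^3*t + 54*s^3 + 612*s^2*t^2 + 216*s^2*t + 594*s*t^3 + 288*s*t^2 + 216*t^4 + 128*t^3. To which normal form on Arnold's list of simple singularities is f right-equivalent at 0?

E_{7}

The Hessian of f at 0 has rank 0. Corank 2; j^3 = 2*(3*s + 4*t)^3 is a perfect cube, so E-series; the 4-jet and mu = 7 give E_7.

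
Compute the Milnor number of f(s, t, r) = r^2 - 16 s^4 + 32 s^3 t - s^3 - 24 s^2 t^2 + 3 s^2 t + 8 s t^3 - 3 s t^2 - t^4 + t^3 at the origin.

The Hessian of f at 0 has rank 1. Corank 2; j^3 = -(s - t)^3 is a perfect cube, so E-series; the 4-jet and mu = 6 give E_6.

6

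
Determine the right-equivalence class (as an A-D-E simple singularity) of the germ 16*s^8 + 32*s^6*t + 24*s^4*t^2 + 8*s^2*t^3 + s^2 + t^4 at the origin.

A_3

The Hessian of f at 0 is [[2, 0], [0, 0]] with rank 1, so corank 1. A Groebner basis of the Jacobian ideal J(f) in C{s,t} is {t^3, s}; counting standard monomials gives mu = 3. Corank 1: A-series; mu = 3 gives A_3.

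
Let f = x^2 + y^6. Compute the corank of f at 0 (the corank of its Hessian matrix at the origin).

1

Hessian at 0 has rank 1.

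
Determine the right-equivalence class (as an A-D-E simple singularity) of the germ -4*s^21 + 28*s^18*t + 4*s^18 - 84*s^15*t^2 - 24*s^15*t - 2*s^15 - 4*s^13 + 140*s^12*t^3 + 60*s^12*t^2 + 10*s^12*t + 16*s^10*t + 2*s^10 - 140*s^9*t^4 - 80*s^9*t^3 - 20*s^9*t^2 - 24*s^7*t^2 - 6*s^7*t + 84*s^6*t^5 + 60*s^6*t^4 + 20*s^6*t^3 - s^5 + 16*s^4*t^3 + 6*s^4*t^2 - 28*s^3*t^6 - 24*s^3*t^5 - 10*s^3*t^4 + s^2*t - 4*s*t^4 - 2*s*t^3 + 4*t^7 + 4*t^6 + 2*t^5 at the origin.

D_{6}

The Hessian of f at 0 is [[0, 0], [0, 0]] with rank 0, so corank 2. A Groebner basis of the Jacobian ideal J(f) in C{s,t} is {s^3, s^2*t, s^2/4 + s*t^2, -s^2/2 - s*t + t^3}; counting standard monomials gives mu = 6. Corank 2; j^3 = s^2*t has shape L^2 M (L != M), so D-series; mu = 6 gives D_6.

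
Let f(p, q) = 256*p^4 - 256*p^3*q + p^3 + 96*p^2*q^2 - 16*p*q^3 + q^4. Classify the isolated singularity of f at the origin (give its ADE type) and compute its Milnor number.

The Hessian of f at 0 has rank 0. Corank 2; j^3 = p^3 is a perfect cube, so E-series; the 4-jet and mu = 6 give E_6.

Type E_{6}, Milnor number mu = 6.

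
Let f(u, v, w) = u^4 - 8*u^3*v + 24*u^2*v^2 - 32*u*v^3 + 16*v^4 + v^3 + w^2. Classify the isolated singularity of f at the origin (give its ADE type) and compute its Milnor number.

The Hessian of f at 0 is [[0, 0, 0], [0, 0, 0], [0, 0, 2]] with rank 1, so corank 2. A Groebner basis of the Jacobian ideal J(f) in C{u,v,w} is {u^3 - 6*u^2*v, v^2, w}; counting standard monomials gives mu = 6. Corank 2; j^3 = v^3 is a perfect cube, so E-series; the 4-jet and mu = 6 give E_6.

Type E6, Milnor number mu = 6.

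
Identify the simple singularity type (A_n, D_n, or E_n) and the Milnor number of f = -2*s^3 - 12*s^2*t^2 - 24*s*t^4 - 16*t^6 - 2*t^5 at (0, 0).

Type E_8, Milnor number mu = 8.

The Hessian of f at 0 has rank 0. Corank 2; j^3 = -2*s^3 is a perfect cube, so E-series; the 5-jet and mu = 8 give E_8.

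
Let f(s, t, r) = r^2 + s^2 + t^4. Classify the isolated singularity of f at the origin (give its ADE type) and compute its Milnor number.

Type A3, Milnor number mu = 3.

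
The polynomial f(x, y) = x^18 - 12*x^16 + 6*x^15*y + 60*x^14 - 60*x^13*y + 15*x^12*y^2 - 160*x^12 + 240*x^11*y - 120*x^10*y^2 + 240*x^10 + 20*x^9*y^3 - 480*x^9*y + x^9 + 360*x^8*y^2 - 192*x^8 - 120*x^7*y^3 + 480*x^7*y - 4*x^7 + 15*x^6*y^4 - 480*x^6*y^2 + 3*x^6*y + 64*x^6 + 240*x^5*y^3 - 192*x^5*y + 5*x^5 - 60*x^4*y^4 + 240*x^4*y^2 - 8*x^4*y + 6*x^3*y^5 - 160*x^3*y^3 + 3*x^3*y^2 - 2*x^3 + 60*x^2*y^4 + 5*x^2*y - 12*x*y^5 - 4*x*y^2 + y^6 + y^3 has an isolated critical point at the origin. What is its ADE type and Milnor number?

The Hessian of f at 0 is [[0, 0], [0, 0]] with rank 0, so corank 2. A Groebner basis of the Jacobian ideal J(f) in C{x,y} is {-2*x^2 + 3*x*y + y^4 - y^2, x^3 - x^2/2 + x*y - y^3 - y^2/2, x^2*y - x^2/3 + 2*x*y/3 - y^3 - y^2/3, -x^2/6 + x*y^2 + x*y/3 - y^3 - y^2/6}; counting standard monomials gives mu = 7. Corank 2; j^3 = -(x - y)^2*(2*x - y) has shape L^2 M (L != M), so D-series; mu = 7 gives D_7.

Type D7, Milnor number mu = 7.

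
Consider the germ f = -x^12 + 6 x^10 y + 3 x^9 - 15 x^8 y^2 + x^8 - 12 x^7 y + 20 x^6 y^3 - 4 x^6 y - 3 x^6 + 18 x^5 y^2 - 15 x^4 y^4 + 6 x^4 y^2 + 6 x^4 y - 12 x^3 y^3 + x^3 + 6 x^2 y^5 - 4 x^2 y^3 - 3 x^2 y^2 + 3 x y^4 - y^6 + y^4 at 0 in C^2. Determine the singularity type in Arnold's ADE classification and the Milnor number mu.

The Hessian of f at 0 has rank 0. Corank 2; j^3 = x^3 is a perfect cube, so E-series; the 4-jet and mu = 6 give E_6.

Type E_6, Milnor number mu = 6.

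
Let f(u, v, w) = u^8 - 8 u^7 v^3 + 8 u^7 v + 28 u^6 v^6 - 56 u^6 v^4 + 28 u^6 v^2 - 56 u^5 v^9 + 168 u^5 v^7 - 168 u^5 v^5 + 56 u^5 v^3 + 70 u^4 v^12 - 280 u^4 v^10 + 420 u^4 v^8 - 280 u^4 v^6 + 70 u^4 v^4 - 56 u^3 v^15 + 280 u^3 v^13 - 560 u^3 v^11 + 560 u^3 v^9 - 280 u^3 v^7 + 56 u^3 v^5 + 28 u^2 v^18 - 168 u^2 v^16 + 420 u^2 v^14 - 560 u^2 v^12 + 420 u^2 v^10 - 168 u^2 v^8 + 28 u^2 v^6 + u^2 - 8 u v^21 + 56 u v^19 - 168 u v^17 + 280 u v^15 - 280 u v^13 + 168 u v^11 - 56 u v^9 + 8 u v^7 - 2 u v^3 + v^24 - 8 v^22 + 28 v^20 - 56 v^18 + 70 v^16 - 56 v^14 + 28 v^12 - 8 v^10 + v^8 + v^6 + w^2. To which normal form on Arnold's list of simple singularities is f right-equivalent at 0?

A_{7}

The Hessian of f at 0 is [[2, 0, 0], [0, 0, 0], [0, 0, 2]] with rank 2, so corank 1. A Groebner basis of the Jacobian ideal J(f) in C{u,v,w} is {u^3, u^2*v, -u + v^3, w}; counting standard monomials gives mu = 7. Corank 1: A-series; mu = 7 gives A_7.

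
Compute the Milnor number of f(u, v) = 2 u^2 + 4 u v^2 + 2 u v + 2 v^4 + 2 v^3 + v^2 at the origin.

1

The Hessian of f at 0 has rank 2. Corank 0: nondegenerate Morse point, so A_1.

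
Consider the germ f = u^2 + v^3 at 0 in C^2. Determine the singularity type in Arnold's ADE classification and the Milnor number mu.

Type A_{2}, Milnor number mu = 2.

The Hessian of f at 0 has rank 1. Corank 1: A-series; mu = 2 gives A_2.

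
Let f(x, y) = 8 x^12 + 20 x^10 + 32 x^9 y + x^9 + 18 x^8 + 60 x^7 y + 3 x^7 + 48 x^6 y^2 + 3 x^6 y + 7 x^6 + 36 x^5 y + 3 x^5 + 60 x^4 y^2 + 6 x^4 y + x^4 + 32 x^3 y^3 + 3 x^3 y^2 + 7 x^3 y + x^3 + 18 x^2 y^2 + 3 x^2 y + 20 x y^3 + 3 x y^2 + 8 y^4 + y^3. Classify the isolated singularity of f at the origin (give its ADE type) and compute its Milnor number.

The Hessian of f at 0 is [[0, 0], [0, 0]] with rank 0, so corank 2. A Groebner basis of the Jacobian ideal J(f) in C{x,y} is {3*x^2 + 6*x*y + y^4 + y^3 + 3*y^2, x^3 + 9*x^2 + 18*x*y + 4*y^3 + 9*y^2, x^2*y - 5*x^2 - 10*x*y - 8*y^3/3 - 5*y^2, 2*x^2 + x*y^2 + 4*x*y + 5*y^3/3 + 2*y^2}; counting standard monomials gives mu = 7. Corank 2; j^3 = (x + y)^3 is a perfect cube, so E-series; the 4-jet and mu = 7 give E_7.

Type E7, Milnor number mu = 7.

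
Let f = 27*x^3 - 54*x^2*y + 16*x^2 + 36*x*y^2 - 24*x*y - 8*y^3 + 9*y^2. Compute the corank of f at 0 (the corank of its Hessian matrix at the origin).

1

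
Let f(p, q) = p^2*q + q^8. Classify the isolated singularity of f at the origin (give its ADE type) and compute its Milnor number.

The Hessian of f at 0 is [[0, 0], [0, 0]] with rank 0, so corank 2. A Groebner basis of the Jacobian ideal J(f) in C{p,q} is {p^2/8 + q^7, p^3, p*q}; counting standard monomials gives mu = 9. Corank 2; j^3 = p^2*q has shape L^2 M (L != M), so D-series; mu = 9 gives D_9.

Type D_{9}, Milnor number mu = 9.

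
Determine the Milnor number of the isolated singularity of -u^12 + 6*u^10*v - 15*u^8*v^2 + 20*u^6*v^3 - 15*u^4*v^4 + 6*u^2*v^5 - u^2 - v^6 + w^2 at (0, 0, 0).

5

The Hessian of f at 0 has rank 2. Corank 1: A-series; mu = 5 gives A_5.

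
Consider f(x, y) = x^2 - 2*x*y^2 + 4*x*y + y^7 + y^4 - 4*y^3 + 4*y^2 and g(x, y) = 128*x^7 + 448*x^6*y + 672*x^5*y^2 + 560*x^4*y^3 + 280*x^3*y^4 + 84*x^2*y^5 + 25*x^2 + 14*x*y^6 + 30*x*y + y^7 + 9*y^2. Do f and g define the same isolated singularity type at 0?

The Hessian of f at 0 is [[2, 4], [4, 8]] with rank 1, so corank 1. A Groebner basis of the Jacobian ideal J(f) in C{x,y} is {x^3 + 6*x^2*y + 12*x^2 + 32*x*y + 16*x + 32*y, -x + y^2 - 2*y}; counting standard monomials gives mu = 6. Corank 1: A-series; mu = 6 gives A_6. The Hessian of g at 0 is [[50, 30], [30, 18]] with rank 1, so corank 1. A Groebner basis of the Jacobian ideal J(g) in C{x,y} is {y^6, x + 3*y/5}; counting standard monomials gives mu = 6. Corank 1: A-series; mu = 6 gives A_6. Both have type A_6, hence right-equivalent.

Yes.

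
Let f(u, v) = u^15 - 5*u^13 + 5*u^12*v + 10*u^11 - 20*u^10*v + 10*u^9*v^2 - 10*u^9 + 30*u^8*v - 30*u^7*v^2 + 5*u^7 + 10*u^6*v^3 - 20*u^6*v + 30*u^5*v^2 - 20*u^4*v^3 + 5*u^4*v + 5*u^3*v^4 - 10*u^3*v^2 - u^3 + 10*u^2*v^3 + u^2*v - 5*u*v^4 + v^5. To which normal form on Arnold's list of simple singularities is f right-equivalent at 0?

D6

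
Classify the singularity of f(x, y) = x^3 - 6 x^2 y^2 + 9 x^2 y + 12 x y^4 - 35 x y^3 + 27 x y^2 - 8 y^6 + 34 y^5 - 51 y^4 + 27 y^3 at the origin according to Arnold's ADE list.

E_{7}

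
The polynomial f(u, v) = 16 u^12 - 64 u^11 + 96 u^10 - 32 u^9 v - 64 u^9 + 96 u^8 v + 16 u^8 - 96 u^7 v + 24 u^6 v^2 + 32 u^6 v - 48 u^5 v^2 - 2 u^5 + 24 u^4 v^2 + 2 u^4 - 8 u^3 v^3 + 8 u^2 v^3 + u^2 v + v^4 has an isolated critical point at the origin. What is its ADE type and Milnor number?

The Hessian of f at 0 is [[0, 0], [0, 0]] with rank 0, so corank 2. A Groebner basis of the Jacobian ideal J(f) in C{u,v} is {u^3, u^2/4 + v^3, u*v}; counting standard monomials gives mu = 5. Corank 2; j^3 = u^2*v has shape L^2 M (L != M), so D-series; mu = 5 gives D_5.

Type D_{5}, Milnor number mu = 5.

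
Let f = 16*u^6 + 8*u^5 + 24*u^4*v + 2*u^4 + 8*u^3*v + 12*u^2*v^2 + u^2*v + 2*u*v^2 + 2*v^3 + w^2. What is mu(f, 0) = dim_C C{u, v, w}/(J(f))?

4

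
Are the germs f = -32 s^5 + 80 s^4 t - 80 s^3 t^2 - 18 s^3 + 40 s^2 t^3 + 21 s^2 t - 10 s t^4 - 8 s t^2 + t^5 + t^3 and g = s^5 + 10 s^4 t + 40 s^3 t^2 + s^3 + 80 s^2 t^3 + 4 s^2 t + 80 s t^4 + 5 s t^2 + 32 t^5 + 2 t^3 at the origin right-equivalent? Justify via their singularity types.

Yes.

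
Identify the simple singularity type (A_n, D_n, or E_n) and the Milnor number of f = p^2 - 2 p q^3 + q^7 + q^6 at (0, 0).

Type A_6, Milnor number mu = 6.

The Hessian of f at 0 is [[2, 0], [0, 0]] with rank 1, so corank 1. A Groebner basis of the Jacobian ideal J(f) in C{p,q} is {-p + q^3, p^2}; counting standard monomials gives mu = 6. Corank 1: A-series; mu = 6 gives A_6.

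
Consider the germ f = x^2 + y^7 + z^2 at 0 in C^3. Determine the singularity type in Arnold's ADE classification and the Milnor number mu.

The Hessian of f at 0 is [[2, 0, 0], [0, 0, 0], [0, 0, 2]] with rank 2, so corank 1. A Groebner basis of the Jacobian ideal J(f) in C{x,y,z} is {y^6, x, z}; counting standard monomials gives mu = 6. Corank 1: A-series; mu = 6 gives A_6.

Type A_6, Milnor number mu = 6.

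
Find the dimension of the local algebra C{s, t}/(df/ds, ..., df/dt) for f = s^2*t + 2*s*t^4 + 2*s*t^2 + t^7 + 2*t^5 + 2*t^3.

The Hessian of f at 0 has rank 0. Corank 2; j^3 = t*(s^2 + 2*s*t + 2*t^2) splits into three distinct lines over C (the quadratic factor has nonzero discriminant), so D_4.

4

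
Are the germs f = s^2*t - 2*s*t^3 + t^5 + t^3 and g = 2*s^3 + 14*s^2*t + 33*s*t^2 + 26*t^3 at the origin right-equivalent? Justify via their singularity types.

Yes.

The Hessian of f at 0 has rank 0. Corank 2; j^3 = t*(s^2 + t^2) splits into three distinct lines over C (the quadratic factor has nonzero discriminant), so D_4. The Hessian of g at 0 has rank 0. Corank 2; j^3 = (s + 2*t)*(2*s^2 + 10*s*t + 13*t^2) splits into three distinct lines over C (the quadratic factor has nonzero discriminant), so D_4. Both have type D_4, hence right-equivalent.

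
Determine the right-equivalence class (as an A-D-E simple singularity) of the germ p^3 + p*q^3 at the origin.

E_{7}

The Hessian of f at 0 is [[0, 0], [0, 0]] with rank 0, so corank 2. A Groebner basis of the Jacobian ideal J(f) in C{p,q} is {p^3, p*q^2, 3*p^2 + q^3}; counting standard monomials gives mu = 7. Corank 2; j^3 = p^3 is a perfect cube, so E-series; the 4-jet and mu = 7 give E_7.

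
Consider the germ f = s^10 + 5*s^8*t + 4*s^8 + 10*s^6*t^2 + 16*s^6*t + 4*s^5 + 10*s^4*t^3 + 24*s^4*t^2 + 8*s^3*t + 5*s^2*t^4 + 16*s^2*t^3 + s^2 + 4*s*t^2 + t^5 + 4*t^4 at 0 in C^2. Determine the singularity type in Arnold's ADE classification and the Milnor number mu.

Type A4, Milnor number mu = 4.

The Hessian of f at 0 has rank 1. Corank 1: A-series; mu = 4 gives A_4.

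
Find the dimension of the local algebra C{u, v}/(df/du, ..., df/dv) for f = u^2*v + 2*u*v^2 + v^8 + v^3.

9

The Hessian of f at 0 has rank 0. Corank 2; j^3 = v*(u + v)^2 has shape L^2 M (L != M), so D-series; mu = 9 gives D_9.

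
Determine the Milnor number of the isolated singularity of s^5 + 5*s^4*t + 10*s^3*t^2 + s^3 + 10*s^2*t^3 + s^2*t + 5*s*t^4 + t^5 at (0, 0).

6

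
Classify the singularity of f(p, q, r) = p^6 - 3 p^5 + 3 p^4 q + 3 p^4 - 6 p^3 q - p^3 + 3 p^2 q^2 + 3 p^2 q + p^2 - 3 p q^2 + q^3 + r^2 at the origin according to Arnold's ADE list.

The Hessian of f at 0 has rank 2. Corank 1: A-series; mu = 2 gives A_2.

A_{2}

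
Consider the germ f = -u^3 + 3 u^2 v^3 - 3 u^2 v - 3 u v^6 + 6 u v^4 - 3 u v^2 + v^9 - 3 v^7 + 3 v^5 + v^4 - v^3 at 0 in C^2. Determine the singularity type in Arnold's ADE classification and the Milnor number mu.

Type E_{6}, Milnor number mu = 6.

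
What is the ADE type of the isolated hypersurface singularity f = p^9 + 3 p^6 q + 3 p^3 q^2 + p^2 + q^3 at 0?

A2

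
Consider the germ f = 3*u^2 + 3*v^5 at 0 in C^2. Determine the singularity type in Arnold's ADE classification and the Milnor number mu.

The Hessian of f at 0 has rank 1. Corank 1: A-series; mu = 4 gives A_4.

Type A_4, Milnor number mu = 4.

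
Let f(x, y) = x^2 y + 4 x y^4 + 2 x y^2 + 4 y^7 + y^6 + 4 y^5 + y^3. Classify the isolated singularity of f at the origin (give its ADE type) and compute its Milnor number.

Type D_7, Milnor number mu = 7.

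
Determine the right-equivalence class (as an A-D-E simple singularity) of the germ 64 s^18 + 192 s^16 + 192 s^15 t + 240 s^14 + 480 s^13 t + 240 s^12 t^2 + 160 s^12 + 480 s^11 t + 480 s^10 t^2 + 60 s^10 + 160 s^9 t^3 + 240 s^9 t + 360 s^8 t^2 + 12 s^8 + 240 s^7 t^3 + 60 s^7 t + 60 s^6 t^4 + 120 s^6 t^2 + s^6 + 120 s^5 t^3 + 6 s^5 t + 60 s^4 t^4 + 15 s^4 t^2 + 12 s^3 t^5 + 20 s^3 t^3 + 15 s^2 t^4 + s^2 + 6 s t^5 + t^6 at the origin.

A5

The Hessian of f at 0 is [[2, 0], [0, 0]] with rank 1, so corank 1. A Groebner basis of the Jacobian ideal J(f) in C{s,t} is {t^5, s}; counting standard monomials gives mu = 5. Corank 1: A-series; mu = 5 gives A_5.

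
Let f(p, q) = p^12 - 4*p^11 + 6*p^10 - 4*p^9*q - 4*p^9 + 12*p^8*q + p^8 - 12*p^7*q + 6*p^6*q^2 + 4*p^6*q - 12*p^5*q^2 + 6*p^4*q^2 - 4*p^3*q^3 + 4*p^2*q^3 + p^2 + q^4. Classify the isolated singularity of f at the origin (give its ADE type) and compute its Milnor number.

Type A_3, Milnor number mu = 3.

The Hessian of f at 0 is [[2, 0], [0, 0]] with rank 1, so corank 1. A Groebner basis of the Jacobian ideal J(f) in C{p,q} is {q^3, p}; counting standard monomials gives mu = 3. Corank 1: A-series; mu = 3 gives A_3.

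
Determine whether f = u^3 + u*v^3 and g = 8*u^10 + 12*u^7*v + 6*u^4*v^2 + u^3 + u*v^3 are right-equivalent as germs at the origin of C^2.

The Hessian of f at 0 has rank 0. Corank 2; j^3 = u^3 is a perfect cube, so E-series; the 4-jet and mu = 7 give E_7. The Hessian of g at 0 has rank 0. Corank 2; j^3 = u^3 is a perfect cube, so E-series; the 4-jet and mu = 7 give E_7. Both have type E_7, hence right-equivalent.

Yes.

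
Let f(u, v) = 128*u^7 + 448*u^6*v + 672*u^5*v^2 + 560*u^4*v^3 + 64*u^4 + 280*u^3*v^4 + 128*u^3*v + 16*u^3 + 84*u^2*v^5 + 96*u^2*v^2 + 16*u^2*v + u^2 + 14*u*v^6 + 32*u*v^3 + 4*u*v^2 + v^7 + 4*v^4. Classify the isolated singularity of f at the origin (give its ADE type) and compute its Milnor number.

Type A_6, Milnor number mu = 6.

The Hessian of f at 0 is [[2, 0], [0, 0]] with rank 1, so corank 1. A Groebner basis of the Jacobian ideal J(f) in C{u,v} is {-7*u*v/12 - 5*u/96 + v^4 - v^3/3 - 5*v^2/48, u*v^2 + u*v/3 + u/48 + v^3/3 + v^2/24, u^2 + u*v + u/8 + v^2/4}; counting standard monomials gives mu = 6. Corank 1: A-series; mu = 6 gives A_6.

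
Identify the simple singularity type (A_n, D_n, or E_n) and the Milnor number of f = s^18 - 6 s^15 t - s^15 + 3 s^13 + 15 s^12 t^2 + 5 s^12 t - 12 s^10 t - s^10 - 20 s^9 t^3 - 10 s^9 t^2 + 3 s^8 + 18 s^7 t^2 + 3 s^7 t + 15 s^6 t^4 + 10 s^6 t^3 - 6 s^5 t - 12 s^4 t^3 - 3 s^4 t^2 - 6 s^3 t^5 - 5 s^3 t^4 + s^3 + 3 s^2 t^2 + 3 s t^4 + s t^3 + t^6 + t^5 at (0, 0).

Type E_7, Milnor number mu = 7.

The Hessian of f at 0 has rank 0. Corank 2; j^3 = s^3 is a perfect cube, so E-series; the 4-jet and mu = 7 give E_7.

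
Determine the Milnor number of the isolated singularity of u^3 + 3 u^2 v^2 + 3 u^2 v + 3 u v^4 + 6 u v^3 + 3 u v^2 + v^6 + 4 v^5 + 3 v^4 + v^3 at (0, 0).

The Hessian of f at 0 has rank 0. Corank 2; j^3 = (u + v)^3 is a perfect cube, so E-series; the 5-jet and mu = 8 give E_8.

8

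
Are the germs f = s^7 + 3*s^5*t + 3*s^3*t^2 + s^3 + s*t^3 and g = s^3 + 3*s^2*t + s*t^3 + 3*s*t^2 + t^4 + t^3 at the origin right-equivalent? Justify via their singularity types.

The Hessian of f at 0 is [[0, 0], [0, 0]] with rank 0, so corank 2. A Groebner basis of the Jacobian ideal J(f) in C{s,t} is {s^3, s*t^2, 3*s^2 + t^3}; counting standard monomials gives mu = 7. Corank 2; j^3 = s^3 is a perfect cube, so E-series; the 4-jet and mu = 7 give E_7. The Hessian of g at 0 is [[0, 0], [0, 0]] with rank 0, so corank 2. A Groebner basis of the Jacobian ideal J(g) in C{s,t} is {s^3 + 3*s^2*t + 6*s^2 + 12*s*t + 6*t^2, -3*s^2 + s*t^2 - 6*s*t - 3*t^2, 3*s^2 + 6*s*t + t^3 + 3*t^2}; counting standard monomials gives mu = 7. Corank 2; j^3 = (s + t)^3 is a perfect cube, so E-series; the 4-jet and mu = 7 give E_7. Both have type E_7, hence right-equivalent.

Yes.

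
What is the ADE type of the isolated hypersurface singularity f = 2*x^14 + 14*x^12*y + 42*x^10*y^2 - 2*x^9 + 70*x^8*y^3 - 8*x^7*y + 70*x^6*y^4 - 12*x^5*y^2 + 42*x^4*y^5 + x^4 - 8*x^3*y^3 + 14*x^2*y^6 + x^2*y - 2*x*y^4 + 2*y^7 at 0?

D_8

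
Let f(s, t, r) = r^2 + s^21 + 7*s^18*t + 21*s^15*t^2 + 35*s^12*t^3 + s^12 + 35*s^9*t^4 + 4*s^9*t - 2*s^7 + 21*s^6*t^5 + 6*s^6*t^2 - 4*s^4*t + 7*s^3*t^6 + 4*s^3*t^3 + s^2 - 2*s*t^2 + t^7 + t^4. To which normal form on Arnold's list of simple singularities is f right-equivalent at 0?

A_{6}

The Hessian of f at 0 has rank 2. Corank 1: A-series; mu = 6 gives A_6.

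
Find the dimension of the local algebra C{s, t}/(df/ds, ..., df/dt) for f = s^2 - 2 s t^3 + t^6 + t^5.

4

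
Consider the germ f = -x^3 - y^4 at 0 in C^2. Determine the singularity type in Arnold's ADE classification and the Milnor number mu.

Type E_{6}, Milnor number mu = 6.

The Hessian of f at 0 has rank 0. Corank 2; j^3 = -x^3 is a perfect cube, so E-series; the 4-jet and mu = 6 give E_6.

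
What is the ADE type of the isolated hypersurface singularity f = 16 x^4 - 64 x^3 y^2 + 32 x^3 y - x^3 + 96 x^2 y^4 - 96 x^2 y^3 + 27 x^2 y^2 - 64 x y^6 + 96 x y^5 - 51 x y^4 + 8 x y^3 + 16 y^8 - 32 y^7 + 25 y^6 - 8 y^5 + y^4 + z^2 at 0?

E_{6}

The Hessian of f at 0 is [[0, 0, 0], [0, 0, 0], [0, 0, 2]] with rank 1, so corank 2. A Groebner basis of the Jacobian ideal J(f) in C{x,y,z} is {x^3, x^2*y, -x^2/2 + x*y^2, 3*x^2 + y^3, z}; counting standard monomials gives mu = 6. Corank 2; j^3 = -x^3 is a perfect cube, so E-series; the 4-jet and mu = 6 give E_6.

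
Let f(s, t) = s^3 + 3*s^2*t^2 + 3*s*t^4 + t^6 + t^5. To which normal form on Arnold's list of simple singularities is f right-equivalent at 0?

E_8

The Hessian of f at 0 has rank 0. Corank 2; j^3 = s^3 is a perfect cube, so E-series; the 5-jet and mu = 8 give E_8.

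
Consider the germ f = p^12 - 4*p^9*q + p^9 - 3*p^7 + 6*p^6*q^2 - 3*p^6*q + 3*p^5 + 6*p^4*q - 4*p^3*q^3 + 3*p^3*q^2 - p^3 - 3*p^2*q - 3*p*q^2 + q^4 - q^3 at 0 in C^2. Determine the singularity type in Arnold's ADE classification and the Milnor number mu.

The Hessian of f at 0 has rank 0. Corank 2; j^3 = -(p + q)^3 is a perfect cube, so E-series; the 4-jet and mu = 6 give E_6.

Type E_{6}, Milnor number mu = 6.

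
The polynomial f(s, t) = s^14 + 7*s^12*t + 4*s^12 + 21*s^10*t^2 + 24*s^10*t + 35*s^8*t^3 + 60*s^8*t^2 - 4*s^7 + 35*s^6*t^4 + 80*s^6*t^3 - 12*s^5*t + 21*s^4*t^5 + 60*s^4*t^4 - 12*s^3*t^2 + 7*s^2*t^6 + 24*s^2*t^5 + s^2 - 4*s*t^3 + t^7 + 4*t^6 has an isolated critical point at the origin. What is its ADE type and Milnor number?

Type A_{6}, Milnor number mu = 6.

The Hessian of f at 0 has rank 1. Corank 1: A-series; mu = 6 gives A_6.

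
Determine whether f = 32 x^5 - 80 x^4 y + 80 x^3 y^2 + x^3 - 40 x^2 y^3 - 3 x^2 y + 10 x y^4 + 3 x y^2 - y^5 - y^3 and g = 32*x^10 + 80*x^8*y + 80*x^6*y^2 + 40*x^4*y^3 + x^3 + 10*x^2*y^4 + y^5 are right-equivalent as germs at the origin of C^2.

The Hessian of f at 0 is [[0, 0], [0, 0]] with rank 0, so corank 2. A Groebner basis of the Jacobian ideal J(f) in C{x,y} is {y^5, x*y^3 - 7*y^4/8, x^2 - 2*x*y + y^2}; counting standard monomials gives mu = 8. Corank 2; j^3 = (x - y)^3 is a perfect cube, so E-series; the 5-jet and mu = 8 give E_8. The Hessian of g at 0 is [[0, 0], [0, 0]] with rank 0, so corank 2. A Groebner basis of the Jacobian ideal J(g) in C{x,y} is {y^4, x^2}; counting standard monomials gives mu = 8. Corank 2; j^3 = x^3 is a perfect cube, so E-series; the 5-jet and mu = 8 give E_8. Both have type E_8, hence right-equivalent.

Yes.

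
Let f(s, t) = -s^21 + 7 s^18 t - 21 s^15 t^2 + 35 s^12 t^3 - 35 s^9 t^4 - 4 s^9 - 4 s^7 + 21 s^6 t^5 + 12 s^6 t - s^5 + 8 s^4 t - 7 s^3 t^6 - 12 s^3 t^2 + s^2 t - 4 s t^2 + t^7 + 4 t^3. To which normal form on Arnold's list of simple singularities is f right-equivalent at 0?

D_{8}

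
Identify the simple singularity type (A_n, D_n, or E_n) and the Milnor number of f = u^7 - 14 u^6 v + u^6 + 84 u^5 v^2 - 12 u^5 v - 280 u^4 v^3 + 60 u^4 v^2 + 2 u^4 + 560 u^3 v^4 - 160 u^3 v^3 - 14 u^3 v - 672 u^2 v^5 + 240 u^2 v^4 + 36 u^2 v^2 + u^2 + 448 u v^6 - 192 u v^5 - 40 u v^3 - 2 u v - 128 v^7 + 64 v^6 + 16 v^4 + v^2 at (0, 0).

The Hessian of f at 0 is [[2, -2], [-2, 2]] with rank 1, so corank 1. A Groebner basis of the Jacobian ideal J(f) in C{u,v} is {-u*v + v^4 + v^2, u*v^2 + u/3 - 4*v^3/3 - v/3, u^2 - 2*u*v + v^2}; counting standard monomials gives mu = 6. Corank 1: A-series; mu = 6 gives A_6.

Type A_{6}, Milnor number mu = 6.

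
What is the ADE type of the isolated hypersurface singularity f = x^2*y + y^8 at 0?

D9

The Hessian of f at 0 is [[0, 0], [0, 0]] with rank 0, so corank 2. A Groebner basis of the Jacobian ideal J(f) in C{x,y} is {x^2/8 + y^7, x^3, x*y}; counting standard monomials gives mu = 9. Corank 2; j^3 = x^2*y has shape L^2 M (L != M), so D-series; mu = 9 gives D_9.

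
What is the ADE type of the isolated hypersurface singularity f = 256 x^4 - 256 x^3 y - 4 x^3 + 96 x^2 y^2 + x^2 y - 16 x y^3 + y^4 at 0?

D5

The Hessian of f at 0 is [[0, 0], [0, 0]] with rank 0, so corank 2. A Groebner basis of the Jacobian ideal J(f) in C{x,y} is {x*y^2, x*y/16 + y^3, x^2 - x*y/4}; counting standard monomials gives mu = 5. Corank 2; j^3 = -x^2*(4*x - y) has shape L^2 M (L != M), so D-series; mu = 5 gives D_5.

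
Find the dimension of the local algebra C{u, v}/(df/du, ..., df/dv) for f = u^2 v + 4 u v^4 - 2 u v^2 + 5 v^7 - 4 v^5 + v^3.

8

The Hessian of f at 0 has rank 0. Corank 2; j^3 = v*(u - v)^2 has shape L^2 M (L != M), so D-series; mu = 8 gives D_8.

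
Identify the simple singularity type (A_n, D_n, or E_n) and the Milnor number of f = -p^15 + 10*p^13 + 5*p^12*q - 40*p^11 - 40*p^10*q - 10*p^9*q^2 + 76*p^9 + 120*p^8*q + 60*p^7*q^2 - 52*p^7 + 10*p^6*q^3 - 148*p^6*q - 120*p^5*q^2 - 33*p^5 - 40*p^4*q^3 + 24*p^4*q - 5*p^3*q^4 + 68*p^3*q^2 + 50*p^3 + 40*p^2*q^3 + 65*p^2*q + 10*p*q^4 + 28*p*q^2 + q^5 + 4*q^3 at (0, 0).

Type D_{6}, Milnor number mu = 6.

The Hessian of f at 0 has rank 0. Corank 2; j^3 = (2*p + q)*(5*p + 2*q)^2 has shape L^2 M (L != M), so D-series; mu = 6 gives D_6.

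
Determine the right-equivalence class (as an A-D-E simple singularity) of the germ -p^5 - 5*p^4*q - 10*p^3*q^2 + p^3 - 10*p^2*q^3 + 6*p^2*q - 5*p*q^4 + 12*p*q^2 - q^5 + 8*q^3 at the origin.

E_8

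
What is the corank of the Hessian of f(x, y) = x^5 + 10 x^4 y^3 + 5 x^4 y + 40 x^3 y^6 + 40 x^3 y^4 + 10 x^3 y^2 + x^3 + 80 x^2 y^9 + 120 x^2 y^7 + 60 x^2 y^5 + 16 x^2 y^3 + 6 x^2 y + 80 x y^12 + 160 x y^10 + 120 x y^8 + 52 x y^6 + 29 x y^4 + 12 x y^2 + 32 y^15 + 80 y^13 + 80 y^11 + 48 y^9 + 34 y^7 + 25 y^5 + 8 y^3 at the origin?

The Hessian at 0 is [[0, 0], [0, 0]] of rank 0; hence corank 2.

2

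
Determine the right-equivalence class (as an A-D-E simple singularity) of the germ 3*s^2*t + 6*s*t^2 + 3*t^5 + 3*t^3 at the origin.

The Hessian of f at 0 has rank 0. Corank 2; j^3 = 3*t*(s + t)^2 has shape L^2 M (L != M), so D-series; mu = 6 gives D_6.

D_{6}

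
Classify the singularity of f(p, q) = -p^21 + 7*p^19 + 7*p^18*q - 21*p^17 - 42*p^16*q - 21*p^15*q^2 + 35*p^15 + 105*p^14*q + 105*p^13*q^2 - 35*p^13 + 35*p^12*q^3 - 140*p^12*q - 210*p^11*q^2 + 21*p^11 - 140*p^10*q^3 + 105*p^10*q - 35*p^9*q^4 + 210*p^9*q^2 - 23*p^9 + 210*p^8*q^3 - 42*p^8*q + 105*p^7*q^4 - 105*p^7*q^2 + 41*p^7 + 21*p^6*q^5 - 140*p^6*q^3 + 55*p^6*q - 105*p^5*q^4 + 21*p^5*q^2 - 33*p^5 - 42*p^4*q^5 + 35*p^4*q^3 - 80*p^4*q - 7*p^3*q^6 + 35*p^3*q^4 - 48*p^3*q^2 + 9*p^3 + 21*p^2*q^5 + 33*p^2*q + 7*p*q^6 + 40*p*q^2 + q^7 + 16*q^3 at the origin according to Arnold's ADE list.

D_{8}

The Hessian of f at 0 has rank 0. Corank 2; j^3 = (p + q)*(3*p + 4*q)^2 has shape L^2 M (L != M), so D-series; mu = 8 gives D_8.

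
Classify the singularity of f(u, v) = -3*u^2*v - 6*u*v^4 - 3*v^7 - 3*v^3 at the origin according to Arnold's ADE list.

D4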